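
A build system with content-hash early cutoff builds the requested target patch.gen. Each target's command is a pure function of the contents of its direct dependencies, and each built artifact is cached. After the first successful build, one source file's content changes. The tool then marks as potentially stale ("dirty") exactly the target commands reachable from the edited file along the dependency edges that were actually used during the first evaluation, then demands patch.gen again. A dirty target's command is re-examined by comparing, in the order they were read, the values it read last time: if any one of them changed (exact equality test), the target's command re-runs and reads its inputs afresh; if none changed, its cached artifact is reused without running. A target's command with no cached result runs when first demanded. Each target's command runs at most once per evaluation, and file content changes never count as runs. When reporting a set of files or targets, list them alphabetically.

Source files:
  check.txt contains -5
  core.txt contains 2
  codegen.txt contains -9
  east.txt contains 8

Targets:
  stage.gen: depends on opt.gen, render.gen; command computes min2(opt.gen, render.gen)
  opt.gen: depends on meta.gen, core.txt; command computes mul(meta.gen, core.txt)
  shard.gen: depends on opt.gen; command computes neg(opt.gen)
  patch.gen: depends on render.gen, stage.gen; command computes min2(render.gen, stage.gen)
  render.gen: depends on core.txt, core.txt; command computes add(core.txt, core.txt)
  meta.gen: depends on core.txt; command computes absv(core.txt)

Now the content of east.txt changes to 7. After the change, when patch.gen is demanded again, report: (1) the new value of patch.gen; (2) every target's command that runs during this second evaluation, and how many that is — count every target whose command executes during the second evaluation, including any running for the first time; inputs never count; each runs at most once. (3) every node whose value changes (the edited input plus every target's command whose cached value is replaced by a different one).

New value of patch.gen: 4.
Target commands that run: none — 0 in total.
Values that change: east.txt.
Key observation: east.txt is never demanded by the output, so the edit triggers no recomputation at all.

First evaluation (everything demanded from the output):
  meta.gen = absv(2) = 2
  opt.gen = mul(2, 2) = 4
  render.gen = add(2, 2) = 4
  stage.gen = min2(4, 4) = 4
  patch.gen = min2(4, 4) = 4

Propagation after the edit:
  east.txt feeds no computation that the output demands — nothing is marked dirty and nothing runs.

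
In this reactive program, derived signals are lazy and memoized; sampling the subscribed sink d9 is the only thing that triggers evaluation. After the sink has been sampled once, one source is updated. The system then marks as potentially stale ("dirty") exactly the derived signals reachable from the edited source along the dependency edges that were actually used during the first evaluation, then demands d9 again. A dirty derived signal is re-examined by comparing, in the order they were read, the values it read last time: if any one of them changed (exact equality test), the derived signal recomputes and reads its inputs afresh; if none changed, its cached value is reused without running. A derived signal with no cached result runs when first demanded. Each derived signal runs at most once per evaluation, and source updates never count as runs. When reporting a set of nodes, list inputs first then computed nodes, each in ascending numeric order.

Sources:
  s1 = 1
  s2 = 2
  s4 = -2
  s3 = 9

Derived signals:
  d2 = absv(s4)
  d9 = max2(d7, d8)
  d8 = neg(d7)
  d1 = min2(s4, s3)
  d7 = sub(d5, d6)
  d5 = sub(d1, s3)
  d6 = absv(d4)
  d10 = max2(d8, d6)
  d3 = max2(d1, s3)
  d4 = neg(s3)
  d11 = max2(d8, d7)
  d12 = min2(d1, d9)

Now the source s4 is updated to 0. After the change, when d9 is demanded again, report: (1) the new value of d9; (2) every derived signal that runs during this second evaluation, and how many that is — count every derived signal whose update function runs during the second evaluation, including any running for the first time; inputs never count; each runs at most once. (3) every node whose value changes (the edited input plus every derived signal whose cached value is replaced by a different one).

Demanding d9 again yields 18.
5 derived signals run: d1, d5, d7, d8, d9.
The nodes whose values change: s4, d1, d5, d7, d8, d9.

First demand of the output computes:
  d1 = min2(-2, 9) = -2
  d4 = neg(9) = -9
  d5 = sub(-2, 9) = -11
  d6 = absv(-9) = 9
  d7 = sub(-11, 9) = -20
  d8 = neg(-20) = 20
  d9 = max2(-20, 20) = 20

After the edit, cleaning proceeds:
  d1: a read changed (s4 -2->0) — executes, giving 0.
  d5: a read changed (d1 -2->0) — executes, giving -9.
  d7: a read changed (d5 -11->-9) — executes, giving -18.
  d8: a read changed (d7 -20->-18) — executes, giving 18.
  d9: a read changed (d7 -20->-18; d8 20->18) — executes, giving 18.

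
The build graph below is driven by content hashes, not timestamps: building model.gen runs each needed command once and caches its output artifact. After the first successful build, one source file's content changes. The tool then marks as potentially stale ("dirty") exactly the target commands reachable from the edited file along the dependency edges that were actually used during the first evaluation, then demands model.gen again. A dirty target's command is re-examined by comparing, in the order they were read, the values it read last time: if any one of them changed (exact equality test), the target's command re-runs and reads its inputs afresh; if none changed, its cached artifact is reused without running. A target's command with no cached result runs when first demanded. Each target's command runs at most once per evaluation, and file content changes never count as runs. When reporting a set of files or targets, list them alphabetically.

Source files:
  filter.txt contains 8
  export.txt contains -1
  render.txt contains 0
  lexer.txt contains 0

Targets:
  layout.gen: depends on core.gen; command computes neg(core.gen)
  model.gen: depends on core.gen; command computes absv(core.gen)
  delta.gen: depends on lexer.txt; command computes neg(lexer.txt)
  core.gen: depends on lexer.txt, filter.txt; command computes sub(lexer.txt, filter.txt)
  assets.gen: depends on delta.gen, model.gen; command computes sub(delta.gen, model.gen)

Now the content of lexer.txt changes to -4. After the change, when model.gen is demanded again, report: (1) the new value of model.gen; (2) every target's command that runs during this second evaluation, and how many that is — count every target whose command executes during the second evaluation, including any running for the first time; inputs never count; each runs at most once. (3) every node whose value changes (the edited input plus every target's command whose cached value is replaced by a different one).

model.gen now evaluates to 12.
Run set: core.gen, model.gen (2 run).
Changed values: core.gen, lexer.txt, model.gen.

Initial pass — values computed on the first demand:
  core.gen = sub(0, 8) = -8
  model.gen = absv(-8) = 8

Second demand — change propagation:
  core.gen: re-runs because lexer.txt 0->-4; new result -12.
  model.gen: re-runs because core.gen -8->-12; new result 12.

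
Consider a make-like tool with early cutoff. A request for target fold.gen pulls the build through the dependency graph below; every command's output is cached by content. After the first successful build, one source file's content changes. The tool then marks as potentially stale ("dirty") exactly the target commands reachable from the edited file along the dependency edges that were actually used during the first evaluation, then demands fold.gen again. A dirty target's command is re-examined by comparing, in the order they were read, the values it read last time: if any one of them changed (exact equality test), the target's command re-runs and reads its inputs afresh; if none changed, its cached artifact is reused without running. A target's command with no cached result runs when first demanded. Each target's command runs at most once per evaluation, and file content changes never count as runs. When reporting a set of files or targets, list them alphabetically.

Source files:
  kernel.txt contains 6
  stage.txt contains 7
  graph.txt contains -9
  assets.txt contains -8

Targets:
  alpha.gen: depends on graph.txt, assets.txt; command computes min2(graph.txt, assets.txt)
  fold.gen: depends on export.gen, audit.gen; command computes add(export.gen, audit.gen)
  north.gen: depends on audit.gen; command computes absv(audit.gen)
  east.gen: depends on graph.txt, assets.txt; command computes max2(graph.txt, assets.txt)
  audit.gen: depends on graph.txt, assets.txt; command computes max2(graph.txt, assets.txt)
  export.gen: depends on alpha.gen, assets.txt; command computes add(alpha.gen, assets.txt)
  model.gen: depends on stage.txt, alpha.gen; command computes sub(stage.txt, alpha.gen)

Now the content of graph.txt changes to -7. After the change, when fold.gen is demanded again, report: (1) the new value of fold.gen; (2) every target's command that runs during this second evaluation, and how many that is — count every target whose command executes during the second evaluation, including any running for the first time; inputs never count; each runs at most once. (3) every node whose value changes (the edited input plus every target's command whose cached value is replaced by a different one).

Demanding fold.gen again yields -23.
4 target commands run: alpha.gen, audit.gen, export.gen, fold.gen.
The nodes whose values change: alpha.gen, audit.gen, export.gen, fold.gen, graph.txt.

First demand of the output computes:
  alpha.gen = min2(-9, -8) = -9
  audit.gen = max2(-9, -8) = -8
  export.gen = add(-9, -8) = -17
  fold.gen = add(-17, -8) = -25

After the edit, cleaning proceeds:
  alpha.gen: a read changed (graph.txt -9->-7) — executes, giving -8.
  audit.gen: a read changed (graph.txt -9->-7) — executes, giving -7.
  export.gen: a read changed (alpha.gen -9->-8) — executes, giving -16.
  fold.gen: a read changed (export.gen -17->-16; audit.gen -8->-7) — executes, giving -23.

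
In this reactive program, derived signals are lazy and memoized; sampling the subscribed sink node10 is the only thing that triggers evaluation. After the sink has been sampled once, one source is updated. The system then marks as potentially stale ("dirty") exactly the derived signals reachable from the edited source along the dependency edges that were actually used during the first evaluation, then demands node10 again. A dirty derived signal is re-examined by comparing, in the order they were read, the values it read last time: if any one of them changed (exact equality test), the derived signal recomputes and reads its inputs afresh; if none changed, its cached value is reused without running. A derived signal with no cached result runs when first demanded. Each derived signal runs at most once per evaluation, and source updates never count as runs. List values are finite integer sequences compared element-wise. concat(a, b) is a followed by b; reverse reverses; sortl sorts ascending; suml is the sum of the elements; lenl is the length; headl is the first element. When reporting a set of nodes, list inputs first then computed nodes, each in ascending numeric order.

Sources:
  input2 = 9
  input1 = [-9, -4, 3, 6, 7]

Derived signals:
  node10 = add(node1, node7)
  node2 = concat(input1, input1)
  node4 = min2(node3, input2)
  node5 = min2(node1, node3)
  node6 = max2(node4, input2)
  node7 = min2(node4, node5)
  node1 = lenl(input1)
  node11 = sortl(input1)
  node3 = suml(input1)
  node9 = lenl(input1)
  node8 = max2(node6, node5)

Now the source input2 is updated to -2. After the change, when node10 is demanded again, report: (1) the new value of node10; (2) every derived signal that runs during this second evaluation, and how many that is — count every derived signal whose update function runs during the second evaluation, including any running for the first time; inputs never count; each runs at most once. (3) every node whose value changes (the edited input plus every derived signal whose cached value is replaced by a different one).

Demanding node10 again yields 3.
3 derived signals run: node4, node7, node10.
The nodes whose values change: input2, node4, node7, node10.

First demand of the output computes:
  node1 = lenl([-9, -4, 3, 6, 7]) = 5
  node3 = suml([-9, -4, 3, 6, 7]) = 3
  node4 = min2(3, 9) = 3
  node5 = min2(5, 3) = 3
  node7 = min2(3, 3) = 3
  node10 = add(5, 3) = 8

After the edit, cleaning proceeds:
  node4: a read changed (input2 9->-2) — executes, giving -2.
  node7: a read changed (node4 3->-2) — executes, giving -2.
  node10: a read changed (node7 3->-2) — executes, giving 3.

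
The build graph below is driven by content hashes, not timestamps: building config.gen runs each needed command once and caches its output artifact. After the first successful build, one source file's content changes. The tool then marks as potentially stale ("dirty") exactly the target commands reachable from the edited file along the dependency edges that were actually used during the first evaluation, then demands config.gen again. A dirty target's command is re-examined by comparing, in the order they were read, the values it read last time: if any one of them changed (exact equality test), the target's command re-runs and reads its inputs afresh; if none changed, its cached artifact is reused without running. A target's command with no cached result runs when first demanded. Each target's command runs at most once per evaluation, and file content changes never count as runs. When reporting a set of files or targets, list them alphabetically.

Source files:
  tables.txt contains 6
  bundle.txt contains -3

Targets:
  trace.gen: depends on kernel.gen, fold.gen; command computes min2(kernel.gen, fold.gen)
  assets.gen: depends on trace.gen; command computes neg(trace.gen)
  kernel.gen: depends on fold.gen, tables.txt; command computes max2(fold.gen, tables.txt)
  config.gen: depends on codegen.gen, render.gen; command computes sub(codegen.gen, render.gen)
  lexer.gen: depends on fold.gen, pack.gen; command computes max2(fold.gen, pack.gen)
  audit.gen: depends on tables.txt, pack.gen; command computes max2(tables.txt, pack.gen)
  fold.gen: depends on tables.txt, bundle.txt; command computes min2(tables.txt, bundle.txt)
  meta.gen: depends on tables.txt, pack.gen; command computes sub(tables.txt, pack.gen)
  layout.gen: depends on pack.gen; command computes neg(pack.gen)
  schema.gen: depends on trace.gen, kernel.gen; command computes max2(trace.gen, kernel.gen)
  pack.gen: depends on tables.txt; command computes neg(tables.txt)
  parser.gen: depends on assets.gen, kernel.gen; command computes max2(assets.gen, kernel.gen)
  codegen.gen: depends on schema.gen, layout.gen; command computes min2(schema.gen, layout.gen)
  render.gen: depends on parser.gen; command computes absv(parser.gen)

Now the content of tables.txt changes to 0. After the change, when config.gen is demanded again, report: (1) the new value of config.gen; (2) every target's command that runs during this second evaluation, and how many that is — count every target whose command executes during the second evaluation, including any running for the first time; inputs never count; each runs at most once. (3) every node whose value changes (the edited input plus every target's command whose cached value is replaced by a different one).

config.gen now evaluates to -3.
Run set: codegen.gen, config.gen, fold.gen, kernel.gen, layout.gen, pack.gen, parser.gen, render.gen, schema.gen, trace.gen (10 run).
Changed values: codegen.gen, config.gen, kernel.gen, layout.gen, pack.gen, parser.gen, render.gen, schema.gen, tables.txt.
The important point: at assets.gen every value read last time is unchanged, so the dirty flag clears without a run.

Initial pass — values computed on the first demand:
  fold.gen = min2(6, -3) = -3
  kernel.gen = max2(-3, 6) = 6
  pack.gen = neg(6) = -6
  layout.gen = neg(-6) = 6
  trace.gen = min2(6, -3) = -3
  assets.gen = neg(-3) = 3
  parser.gen = max2(3, 6) = 6
  render.gen = absv(6) = 6
  schema.gen = max2(-3, 6) = 6
  codegen.gen = min2(6, 6) = 6
  config.gen = sub(6, 6) = 0

Second demand — change propagation:
  fold.gen: re-runs because tables.txt 6->0; new result -3 (unchanged).
  kernel.gen: re-runs because tables.txt 6->0; new result 0.
  pack.gen: re-runs because tables.txt 6->0; new result 0.
  layout.gen: re-runs because pack.gen -6->0; new result 0.
  trace.gen: re-runs because kernel.gen 6->0; new result -3 (unchanged).
  assets.gen: re-examined; everything it read last time is the same (trace.gen unchanged) — cache 3 kept, no run.
  parser.gen: re-runs because kernel.gen 6->0; new result 3.
  render.gen: re-runs because parser.gen 6->3; new result 3.
  schema.gen: re-runs because kernel.gen 6->0; new result 0.
  codegen.gen: re-runs because schema.gen 6->0; layout.gen 6->0; new result 0.
  config.gen: re-runs because codegen.gen 6->0; render.gen 6->3; new result -3.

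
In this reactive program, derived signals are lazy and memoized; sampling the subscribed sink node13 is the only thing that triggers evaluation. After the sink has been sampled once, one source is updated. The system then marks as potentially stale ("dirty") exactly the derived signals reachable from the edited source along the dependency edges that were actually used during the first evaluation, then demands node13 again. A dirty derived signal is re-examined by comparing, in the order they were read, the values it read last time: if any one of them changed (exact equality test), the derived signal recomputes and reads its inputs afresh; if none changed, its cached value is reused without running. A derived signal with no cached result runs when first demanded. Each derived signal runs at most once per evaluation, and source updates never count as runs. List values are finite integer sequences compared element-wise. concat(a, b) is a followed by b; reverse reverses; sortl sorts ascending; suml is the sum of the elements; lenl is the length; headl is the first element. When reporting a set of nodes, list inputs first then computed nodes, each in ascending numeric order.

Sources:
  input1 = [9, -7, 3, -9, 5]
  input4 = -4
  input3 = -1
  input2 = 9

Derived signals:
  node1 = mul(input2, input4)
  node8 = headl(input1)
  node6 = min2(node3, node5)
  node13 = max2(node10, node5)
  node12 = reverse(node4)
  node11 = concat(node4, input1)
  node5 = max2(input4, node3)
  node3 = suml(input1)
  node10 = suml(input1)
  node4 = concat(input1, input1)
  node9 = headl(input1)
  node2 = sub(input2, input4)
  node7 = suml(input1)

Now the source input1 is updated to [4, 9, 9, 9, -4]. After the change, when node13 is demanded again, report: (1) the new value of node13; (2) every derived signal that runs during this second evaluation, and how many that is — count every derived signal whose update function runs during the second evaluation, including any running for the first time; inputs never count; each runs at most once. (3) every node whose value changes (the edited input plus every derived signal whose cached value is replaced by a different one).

First demand of the output computes:
  node3 = suml([9, -7, 3, -9, 5]) = 1
  node5 = max2(-4, 1) = 1
  node10 = suml([9, -7, 3, -9, 5]) = 1
  node13 = max2(1, 1) = 1

After the edit, cleaning proceeds:
  node3: a read changed (input1 [9, -7, 3, -9, 5]->[4, 9, 9, 9, -4]) — executes, giving 27.
  node5: a read changed (node3 1->27) — executes, giving 27.
  node10: a read changed (input1 [9, -7, 3, -9, 5]->[4, 9, 9, 9, -4]) — executes, giving 27.
  node13: a read changed (node10 1->27; node5 1->27) — executes, giving 27.

Demanding node13 again yields 27.
4 derived signals run: node3, node5, node10, node13.
The nodes whose values change: input1, node3, node5, node10, node13.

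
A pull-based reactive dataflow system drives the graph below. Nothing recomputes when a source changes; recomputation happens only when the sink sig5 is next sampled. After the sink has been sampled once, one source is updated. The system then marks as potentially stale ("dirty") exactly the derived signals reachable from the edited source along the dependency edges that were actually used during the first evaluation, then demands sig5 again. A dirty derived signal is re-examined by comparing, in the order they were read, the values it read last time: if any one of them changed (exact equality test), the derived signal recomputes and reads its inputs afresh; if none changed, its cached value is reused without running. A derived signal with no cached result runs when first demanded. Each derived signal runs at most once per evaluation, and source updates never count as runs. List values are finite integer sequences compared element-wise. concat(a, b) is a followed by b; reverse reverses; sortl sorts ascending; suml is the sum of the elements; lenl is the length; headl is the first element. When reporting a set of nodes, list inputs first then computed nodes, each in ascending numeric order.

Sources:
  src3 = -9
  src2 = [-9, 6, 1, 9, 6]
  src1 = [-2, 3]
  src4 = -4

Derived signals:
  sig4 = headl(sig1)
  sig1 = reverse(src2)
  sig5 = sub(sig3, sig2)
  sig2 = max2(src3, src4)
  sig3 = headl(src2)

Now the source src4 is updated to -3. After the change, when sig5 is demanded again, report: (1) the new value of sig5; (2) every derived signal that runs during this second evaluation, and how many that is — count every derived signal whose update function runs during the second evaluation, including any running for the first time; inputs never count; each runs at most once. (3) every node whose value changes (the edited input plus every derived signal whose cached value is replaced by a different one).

First evaluation (everything demanded from the output):
  sig2 = max2(-9, -4) = -4
  sig3 = headl([-9, 6, 1, 9, 6]) = -9
  sig5 = sub(-9, -4) = -5

Propagation after the edit:
  sig2: runs — src4 -4->-3; result -3.
  sig5: runs — sig2 -4->-3; result -6.

New value of sig5: -6.
Derived signals that run: sig2, sig5 — 2 in total.
Values that change: src4, sig2, sig5.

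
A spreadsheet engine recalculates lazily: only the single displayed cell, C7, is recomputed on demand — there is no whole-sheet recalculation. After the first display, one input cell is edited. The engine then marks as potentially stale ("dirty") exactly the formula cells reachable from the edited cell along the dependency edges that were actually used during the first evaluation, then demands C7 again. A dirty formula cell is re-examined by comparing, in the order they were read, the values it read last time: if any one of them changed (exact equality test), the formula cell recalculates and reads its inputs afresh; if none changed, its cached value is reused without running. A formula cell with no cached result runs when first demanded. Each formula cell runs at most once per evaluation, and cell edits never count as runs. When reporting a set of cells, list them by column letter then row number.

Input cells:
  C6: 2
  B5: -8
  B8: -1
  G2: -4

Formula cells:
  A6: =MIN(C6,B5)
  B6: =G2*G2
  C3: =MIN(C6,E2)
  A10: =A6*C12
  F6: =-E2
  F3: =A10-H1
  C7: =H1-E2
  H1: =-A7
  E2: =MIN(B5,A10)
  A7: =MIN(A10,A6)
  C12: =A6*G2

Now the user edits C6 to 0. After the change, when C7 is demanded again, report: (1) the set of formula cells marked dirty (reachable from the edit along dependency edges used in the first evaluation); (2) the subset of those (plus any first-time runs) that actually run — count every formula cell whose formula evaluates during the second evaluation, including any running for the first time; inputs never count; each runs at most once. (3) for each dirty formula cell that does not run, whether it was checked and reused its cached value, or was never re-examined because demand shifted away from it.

First evaluation (everything demanded from the output):
  A6 = MIN(2, -8) = -8
  C12 = -8 * -4 = 32
  A10 = -8 * 32 = -256
  A7 = MIN(-256, -8) = -256
  E2 = MIN(-8, -256) = -256
  H1 = -(-256) = 256
  C7 = 256 - -256 = 512

Propagation after the edit:
  A6: runs — C6 2->0; result -8 (same value as before).
  C12: checked — values it read are unchanged (A6 unchanged, G2 unchanged); reused cached 32 without running.
  A10: checked — values it read are unchanged (A6 unchanged, C12 unchanged); reused cached -256 without running.
  A7: checked — values it read are unchanged (A10 unchanged, A6 unchanged); reused cached -256 without running.
  E2: checked — values it read are unchanged (B5 unchanged, A10 unchanged); reused cached -256 without running.
  H1: checked — values it read are unchanged (A7 unchanged); reused cached 256 without running.
  C7: checked — values it read are unchanged (H1 unchanged, E2 unchanged); reused cached 512 without running.

Key observation: the change is absorbed at A6 — it re-runs but produces the same value, and the output's value is unchanged.

Marked dirty: A6, A7, A10, C7, C12, E2, H1.
Formula cells that run: A6 — 1 in total.
Checked but reused from cache: A7, A10, C7, C12, E2, H1.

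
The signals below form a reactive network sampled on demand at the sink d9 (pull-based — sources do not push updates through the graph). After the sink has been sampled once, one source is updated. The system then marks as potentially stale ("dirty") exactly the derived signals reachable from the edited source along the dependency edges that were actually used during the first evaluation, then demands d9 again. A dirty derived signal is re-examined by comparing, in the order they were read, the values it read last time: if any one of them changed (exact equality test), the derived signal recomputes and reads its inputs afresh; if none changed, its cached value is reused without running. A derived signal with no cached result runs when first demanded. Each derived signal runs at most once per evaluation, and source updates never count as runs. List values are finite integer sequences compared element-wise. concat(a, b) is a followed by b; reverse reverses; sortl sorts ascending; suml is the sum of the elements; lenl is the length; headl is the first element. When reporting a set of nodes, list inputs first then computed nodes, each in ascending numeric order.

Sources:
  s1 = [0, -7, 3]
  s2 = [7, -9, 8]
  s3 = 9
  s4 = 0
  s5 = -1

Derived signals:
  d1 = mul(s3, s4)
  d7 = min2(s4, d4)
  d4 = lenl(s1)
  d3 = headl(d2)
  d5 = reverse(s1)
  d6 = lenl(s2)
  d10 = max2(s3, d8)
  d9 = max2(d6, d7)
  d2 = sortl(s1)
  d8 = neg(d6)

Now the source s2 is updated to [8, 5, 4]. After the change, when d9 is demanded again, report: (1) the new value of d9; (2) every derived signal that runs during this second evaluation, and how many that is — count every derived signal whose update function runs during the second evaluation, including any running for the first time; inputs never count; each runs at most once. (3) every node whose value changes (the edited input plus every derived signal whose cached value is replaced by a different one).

Initial pass — values computed on the first demand:
  d4 = lenl([0, -7, 3]) = 3
  d6 = lenl([7, -9, 8]) = 3
  d7 = min2(0, 3) = 0
  d9 = max2(3, 0) = 3

Second demand — change propagation:
  d6: re-runs because s2 [7, -9, 8]->[8, 5, 4]; new result 3 (unchanged).
  d9: re-examined; everything it read last time is the same (d6 unchanged, d7 unchanged) — cache 3 kept, no run.

The important point: d6 recomputes to an identical value, and the output ends up unchanged.

d9 now evaluates to 3.
Run set: d6 (1 run).
Changed values: s2.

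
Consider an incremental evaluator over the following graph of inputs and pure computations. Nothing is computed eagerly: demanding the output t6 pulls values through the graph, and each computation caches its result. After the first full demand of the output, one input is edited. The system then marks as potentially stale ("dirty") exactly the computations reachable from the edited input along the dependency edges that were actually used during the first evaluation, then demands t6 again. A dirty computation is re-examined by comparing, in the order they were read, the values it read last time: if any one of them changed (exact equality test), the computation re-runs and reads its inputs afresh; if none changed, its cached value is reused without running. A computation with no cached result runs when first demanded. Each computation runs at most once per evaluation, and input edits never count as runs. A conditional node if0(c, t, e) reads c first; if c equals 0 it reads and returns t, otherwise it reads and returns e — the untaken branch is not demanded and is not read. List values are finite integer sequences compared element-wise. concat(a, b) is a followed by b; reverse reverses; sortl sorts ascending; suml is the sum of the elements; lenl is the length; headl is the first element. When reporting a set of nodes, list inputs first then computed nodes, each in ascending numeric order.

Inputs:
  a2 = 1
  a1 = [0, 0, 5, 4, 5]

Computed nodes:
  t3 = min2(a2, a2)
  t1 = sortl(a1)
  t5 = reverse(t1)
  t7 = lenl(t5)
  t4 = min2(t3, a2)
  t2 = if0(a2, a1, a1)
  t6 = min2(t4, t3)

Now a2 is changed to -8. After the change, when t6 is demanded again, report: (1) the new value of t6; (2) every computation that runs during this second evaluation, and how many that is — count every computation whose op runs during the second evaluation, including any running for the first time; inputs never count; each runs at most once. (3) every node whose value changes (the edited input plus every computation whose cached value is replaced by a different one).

t6 now evaluates to -8.
Run set: t3, t4, t6 (3 run).
Changed values: a2, t3, t4, t6.

Initial pass — values computed on the first demand:
  t3 = min2(1, 1) = 1
  t4 = min2(1, 1) = 1
  t6 = min2(1, 1) = 1

Second demand — change propagation:
  t3: re-runs because a2 1->-8; a2 1->-8; new result -8.
  t4: re-runs because t3 1->-8; a2 1->-8; new result -8.
  t6: re-runs because t4 1->-8; t3 1->-8; new result -8.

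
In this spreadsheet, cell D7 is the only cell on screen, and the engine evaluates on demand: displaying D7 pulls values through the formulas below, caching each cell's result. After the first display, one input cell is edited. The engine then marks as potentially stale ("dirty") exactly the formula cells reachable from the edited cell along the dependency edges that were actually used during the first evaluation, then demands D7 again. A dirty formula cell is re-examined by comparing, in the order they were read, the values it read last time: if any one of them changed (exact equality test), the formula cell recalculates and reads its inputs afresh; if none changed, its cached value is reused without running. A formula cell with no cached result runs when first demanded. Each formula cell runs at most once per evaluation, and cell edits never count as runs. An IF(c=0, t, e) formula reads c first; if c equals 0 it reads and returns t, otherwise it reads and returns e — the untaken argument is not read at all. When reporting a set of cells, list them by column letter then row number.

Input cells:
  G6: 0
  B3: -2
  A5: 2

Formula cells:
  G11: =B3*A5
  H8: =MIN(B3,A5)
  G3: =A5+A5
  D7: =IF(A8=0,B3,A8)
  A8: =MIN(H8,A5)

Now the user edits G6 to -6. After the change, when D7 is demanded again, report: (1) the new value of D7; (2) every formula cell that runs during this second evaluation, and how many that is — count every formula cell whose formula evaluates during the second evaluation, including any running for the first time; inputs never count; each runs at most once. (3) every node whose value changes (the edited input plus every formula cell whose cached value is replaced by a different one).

D7 now evaluates to -2.
Run set: none (0 run).
Changed values: G6.
The important point: nothing the output needs ever reads G6, so the edit is invisible to it.

Initial pass — values computed on the first demand:
  H8 = MIN(-2, 2) = -2
  A8 = MIN(-2, 2) = -2
  D7 = IF(A8=0: A8=-2 -> else branch A8) = -2

Second demand — change propagation:
  no demanded computation ever read G6, so the edit dirties nothing and nothing runs.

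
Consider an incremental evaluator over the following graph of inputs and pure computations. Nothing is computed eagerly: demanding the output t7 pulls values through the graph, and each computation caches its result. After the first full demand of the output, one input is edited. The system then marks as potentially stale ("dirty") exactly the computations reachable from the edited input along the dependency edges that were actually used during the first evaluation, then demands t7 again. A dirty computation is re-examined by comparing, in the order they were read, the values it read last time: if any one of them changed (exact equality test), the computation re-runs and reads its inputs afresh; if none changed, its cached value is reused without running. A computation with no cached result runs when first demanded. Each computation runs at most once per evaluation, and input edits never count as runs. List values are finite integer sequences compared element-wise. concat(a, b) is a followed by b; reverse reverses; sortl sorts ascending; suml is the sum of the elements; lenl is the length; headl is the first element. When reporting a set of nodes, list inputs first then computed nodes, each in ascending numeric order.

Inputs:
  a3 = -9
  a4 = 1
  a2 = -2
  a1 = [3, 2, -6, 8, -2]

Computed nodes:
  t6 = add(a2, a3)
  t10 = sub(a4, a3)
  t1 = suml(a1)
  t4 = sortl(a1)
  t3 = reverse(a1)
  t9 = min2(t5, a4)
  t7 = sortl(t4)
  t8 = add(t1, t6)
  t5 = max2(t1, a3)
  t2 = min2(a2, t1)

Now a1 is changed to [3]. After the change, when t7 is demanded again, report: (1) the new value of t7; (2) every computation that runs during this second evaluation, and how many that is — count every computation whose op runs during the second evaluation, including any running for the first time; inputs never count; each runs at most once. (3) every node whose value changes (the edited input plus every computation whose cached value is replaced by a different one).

Initial pass — values computed on the first demand:
  t4 = sortl([3, 2, -6, 8, -2]) = [-6, -2, 2, 3, 8]
  t7 = sortl([-6, -2, 2, 3, 8]) = [-6, -2, 2, 3, 8]

Second demand — change propagation:
  t4: re-runs because a1 [3, 2, -6, 8, -2]->[3]; new result [3].
  t7: re-runs because t4 [-6, -2, 2, 3, 8]->[3]; new result [3].

t7 now evaluates to [3].
Run set: t4, t7 (2 run).
Changed values: a1, t4, t7.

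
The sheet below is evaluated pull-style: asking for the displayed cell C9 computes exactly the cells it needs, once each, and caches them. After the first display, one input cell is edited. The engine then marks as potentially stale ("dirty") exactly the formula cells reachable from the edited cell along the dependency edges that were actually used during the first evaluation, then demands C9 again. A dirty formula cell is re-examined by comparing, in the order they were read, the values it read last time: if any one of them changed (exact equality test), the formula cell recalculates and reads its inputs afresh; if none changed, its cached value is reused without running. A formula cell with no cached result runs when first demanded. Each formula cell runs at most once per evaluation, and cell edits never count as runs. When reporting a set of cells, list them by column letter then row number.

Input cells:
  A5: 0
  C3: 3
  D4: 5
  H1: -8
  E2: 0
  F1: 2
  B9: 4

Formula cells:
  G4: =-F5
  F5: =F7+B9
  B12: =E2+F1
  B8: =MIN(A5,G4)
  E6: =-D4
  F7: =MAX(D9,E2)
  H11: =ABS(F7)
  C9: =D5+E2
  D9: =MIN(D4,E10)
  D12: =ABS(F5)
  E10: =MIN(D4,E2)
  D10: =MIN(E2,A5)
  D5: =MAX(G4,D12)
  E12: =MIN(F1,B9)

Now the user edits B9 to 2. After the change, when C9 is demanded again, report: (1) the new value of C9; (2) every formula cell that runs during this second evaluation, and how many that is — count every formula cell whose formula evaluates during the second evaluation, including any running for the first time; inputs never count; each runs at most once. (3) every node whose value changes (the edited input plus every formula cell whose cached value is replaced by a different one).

Demanding C9 again yields 2.
5 formula cells run: C9, D5, D12, F5, G4.
The nodes whose values change: B9, C9, D5, D12, F5, G4.

First demand of the output computes:
  E10 = MIN(5, 0) = 0
  D9 = MIN(5, 0) = 0
  F7 = MAX(0, 0) = 0
  F5 = 0 + 4 = 4
  D12 = ABS(4) = 4
  G4 = -(4) = -4
  D5 = MAX(-4, 4) = 4
  C9 = 4 + 0 = 4

After the edit, cleaning proceeds:
  F5: a read changed (B9 4->2) — executes, giving 2.
  D12: a read changed (F5 4->2) — executes, giving 2.
  G4: a read changed (F5 4->2) — executes, giving -2.
  D5: a read changed (G4 -4->-2; D12 4->2) — executes, giving 2.
  C9: a read changed (D5 4->2) — executes, giving 2.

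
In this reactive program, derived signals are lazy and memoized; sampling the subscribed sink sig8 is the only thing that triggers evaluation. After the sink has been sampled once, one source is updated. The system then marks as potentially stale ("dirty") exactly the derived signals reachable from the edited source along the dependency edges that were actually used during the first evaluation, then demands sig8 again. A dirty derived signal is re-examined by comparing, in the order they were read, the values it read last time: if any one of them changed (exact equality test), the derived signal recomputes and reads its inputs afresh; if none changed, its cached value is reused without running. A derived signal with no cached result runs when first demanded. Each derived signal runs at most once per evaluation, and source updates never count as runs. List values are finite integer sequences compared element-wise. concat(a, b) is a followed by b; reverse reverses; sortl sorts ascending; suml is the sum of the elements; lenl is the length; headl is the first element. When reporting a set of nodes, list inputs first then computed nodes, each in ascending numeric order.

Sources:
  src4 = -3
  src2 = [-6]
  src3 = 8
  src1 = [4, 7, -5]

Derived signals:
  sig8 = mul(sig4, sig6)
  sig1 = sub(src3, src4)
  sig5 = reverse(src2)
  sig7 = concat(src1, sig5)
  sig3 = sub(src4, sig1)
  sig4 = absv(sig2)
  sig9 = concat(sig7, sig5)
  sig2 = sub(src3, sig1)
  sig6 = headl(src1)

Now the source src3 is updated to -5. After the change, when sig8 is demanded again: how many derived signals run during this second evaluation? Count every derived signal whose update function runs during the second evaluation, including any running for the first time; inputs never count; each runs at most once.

First demand of the output computes:
  sig1 = sub(8, -3) = 11
  sig2 = sub(8, 11) = -3
  sig4 = absv(-3) = 3
  sig6 = headl([4, 7, -5]) = 4
  sig8 = mul(3, 4) = 12

After the edit, cleaning proceeds:
  sig1: a read changed (src3 8->-5) — executes, giving -2.
  sig2: a read changed (src3 8->-5; sig1 11->-2) — executes, giving -3 — identical to its old value.
  sig4: dirty, but its reads are unchanged (sig2 unchanged); cached 3 stands.
  sig8: dirty, but its reads are unchanged (sig4 unchanged, sig6 unchanged); cached 12 stands.

Note the absorption at sig2: it re-runs yet its value is the same, leaving the output's value untouched.

2 derived signals run: sig1, sig2.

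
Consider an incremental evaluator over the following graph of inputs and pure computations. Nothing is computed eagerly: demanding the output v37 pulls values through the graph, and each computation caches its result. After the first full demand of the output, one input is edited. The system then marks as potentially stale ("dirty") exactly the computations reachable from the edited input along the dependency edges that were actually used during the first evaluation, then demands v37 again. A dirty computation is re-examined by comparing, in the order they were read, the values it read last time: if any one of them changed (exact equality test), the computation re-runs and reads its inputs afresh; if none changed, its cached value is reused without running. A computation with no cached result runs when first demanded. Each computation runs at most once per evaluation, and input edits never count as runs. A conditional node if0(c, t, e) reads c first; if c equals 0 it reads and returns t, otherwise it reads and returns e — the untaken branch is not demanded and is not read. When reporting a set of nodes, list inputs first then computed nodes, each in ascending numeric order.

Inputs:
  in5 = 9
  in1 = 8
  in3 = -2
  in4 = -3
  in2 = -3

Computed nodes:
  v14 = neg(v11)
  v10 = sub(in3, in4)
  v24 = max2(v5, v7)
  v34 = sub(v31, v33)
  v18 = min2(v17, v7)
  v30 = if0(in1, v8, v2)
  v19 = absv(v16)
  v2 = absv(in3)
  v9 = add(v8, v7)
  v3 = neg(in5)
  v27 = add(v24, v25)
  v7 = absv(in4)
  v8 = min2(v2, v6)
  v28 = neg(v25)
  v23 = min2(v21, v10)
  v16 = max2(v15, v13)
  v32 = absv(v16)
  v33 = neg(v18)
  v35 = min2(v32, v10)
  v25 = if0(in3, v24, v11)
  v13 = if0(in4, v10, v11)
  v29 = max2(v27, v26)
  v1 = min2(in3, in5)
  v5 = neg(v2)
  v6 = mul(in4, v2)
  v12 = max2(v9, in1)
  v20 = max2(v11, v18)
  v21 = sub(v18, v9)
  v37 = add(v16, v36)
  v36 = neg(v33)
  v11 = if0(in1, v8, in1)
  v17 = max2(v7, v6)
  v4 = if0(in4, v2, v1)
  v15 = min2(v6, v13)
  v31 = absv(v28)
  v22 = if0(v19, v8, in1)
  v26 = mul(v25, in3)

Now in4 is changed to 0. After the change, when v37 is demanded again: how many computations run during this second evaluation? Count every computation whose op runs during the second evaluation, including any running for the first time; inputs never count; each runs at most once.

Initial pass — values computed on the first demand:
  v2 = absv(-2) = 2
  v6 = mul(-3, 2) = -6
  v7 = absv(-3) = 3
  v11 = if0(in1=8 -> else branch in1) = 8
  v13 = if0(in4=-3 -> else branch v11) = 8
  v15 = min2(-6, 8) = -6
  v16 = max2(-6, 8) = 8
  v17 = max2(3, -6) = 3
  v18 = min2(3, 3) = 3
  v33 = neg(3) = -3
  v36 = neg(-3) = 3
  v37 = add(8, 3) = 11

Second demand — change propagation:
  v6: re-runs because in4 -3->0; new result 0.
  v7: re-runs because in4 -3->0; new result 0.
  v10: newly demanded (no cache) — executes and yields -2.
  v13: re-runs because in4 -3->0; new result -2.
  v15: re-runs because v6 -6->0; v13 8->-2; new result -2.
  v16: re-runs because v15 -6->-2; v13 8->-2; new result -2.
  v17: re-runs because v7 3->0; v6 -6->0; new result 0.
  v18: re-runs because v17 3->0; v7 3->0; new result 0.
  v33: re-runs because v18 3->0; new result 0.
  v36: re-runs because v33 -3->0; new result 0.
  v37: re-runs because v16 8->-2; v36 3->0; new result -2.

The important point: the flipped condition pulls in fresh nodes; v10 runs for the first time.

Run set: v6, v7, v10, v13, v15, v16, v17, v18, v33, v36, v37 (11 run).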